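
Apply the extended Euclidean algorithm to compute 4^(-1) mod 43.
Extended GCD: 4(11) + 43(-1) = 1. So 4^(-1) ≡ 11 (mod 43). Verify: 4 × 11 = 44 ≡ 1 (mod 43)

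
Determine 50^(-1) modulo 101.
Since 101 is prime, by Fermat 50^(-1) ≡ 50^{99} ≡ 99 (mod 101). Verify: 50 × 99 = 4950 ≡ 1 (mod 101)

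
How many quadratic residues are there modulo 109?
The squaring map on Z_109* is 2-to-1, so there are (108)/2 = 54 QRs.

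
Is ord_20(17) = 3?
Powers of 17 mod 20: 17^1≡17, 17^2≡9, 17^3≡13, 17^4≡1. 17^3≡13≢1, so ord ≠ 3. No, the actual order is 4.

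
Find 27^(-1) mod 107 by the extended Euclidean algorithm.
Extended GCD: 27(4) + 107(-1) = 1. So 27^(-1) ≡ 4 mod 107. Verify: 27 × 4 = 108 ≡ 1 mod 107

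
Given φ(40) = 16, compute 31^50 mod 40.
By Euler: 31^{16} ≡ 1 (mod 40) since gcd(31, 40) = 1. 50 = 3×16 + 2. So 31^{50} ≡ 31^{2} ≡ 1 (mod 40)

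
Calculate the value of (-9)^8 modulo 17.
By repeated squaring (mod 17): (-9)^{1}≡8, (-9)^{2}≡13, (-9)^{4}≡16, (-9)^{8}≡1. So (-9)^{8} ≡ 1 (mod 17)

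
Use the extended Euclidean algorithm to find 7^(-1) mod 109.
Extended GCD: 7(-31) + 109(2) = 1. So 7^(-1) ≡ -31 ≡ 78 mod 109. Verify: 7 × 78 = 546 ≡ 1 mod 109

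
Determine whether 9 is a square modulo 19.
By Euler's criterion: 9^{9} ≡ 1 mod 19. Since this equals 1, 9 is a QR.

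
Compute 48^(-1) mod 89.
Since 89 is prime, by Fermat 48^(-1) ≡ 48^{87} ≡ 13 mod 89. Verify: 48 × 13 = 624 ≡ 1 mod 89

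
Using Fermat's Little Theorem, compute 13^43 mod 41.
By Fermat: 13^{40} ≡ 1 (mod 41). So 13^{43} = 13^{40} · 13^{3} ≡ 13^{3} ≡ 24 (mod 41)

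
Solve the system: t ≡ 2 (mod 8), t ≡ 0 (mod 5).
M = 8 × 5 = 40. M₁ = 5, y₁ ≡ 5 (mod 8). M₂ = 8, y₂ ≡ 2 (mod 5). t = 2×5×5 + 0×8×2 ≡ 10 (mod 40)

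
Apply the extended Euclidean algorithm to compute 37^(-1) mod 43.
Extended GCD: 37(7) + 43(-6) = 1. So 37^(-1) ≡ 7 mod 43. Verify: 37 × 7 = 259 ≡ 1 mod 43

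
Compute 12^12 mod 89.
By repeated squaring mod 89: 12^{1}≡12, 12^{2}≡55, 12^{4}≡88, 12^{8}≡1. Then 12^{12} = 12^{8+4} ≡ 1 × 88 ≡ 88 mod 89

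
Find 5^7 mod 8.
By repeated squaring mod 8: 5^{1}≡5, 5^{2}≡1, 5^{4}≡1. Then 5^{7} = 5^{4+2+1} ≡ 1 × 1 × 5 ≡ 5 mod 8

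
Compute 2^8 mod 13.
By repeated squaring mod 13: 2^{1}≡2, 2^{2}≡4, 2^{4}≡3, 2^{8}≡9. So 2^{8} ≡ 9 mod 13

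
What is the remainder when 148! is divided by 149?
By Wilson's theorem, (148)! ≡ -1 ≡ 148 mod 149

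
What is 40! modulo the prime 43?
(42)! = (40)! × (41) × (42) ≡ -1 (mod 43). So (40)! ≡ -1 × [(42)(41)]^(-1) ≡ 21 (mod 43)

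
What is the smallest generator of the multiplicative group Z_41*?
g = 6. Powers: [6, 36, 11, 25, 27, 39, 29, 10, ...] generates all 40 non-zero residues.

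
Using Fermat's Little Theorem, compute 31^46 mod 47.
By Fermat's Little Theorem, 31^{46} ≡ 1 (mod 47) since 47 is prime and gcd(31, 47) = 1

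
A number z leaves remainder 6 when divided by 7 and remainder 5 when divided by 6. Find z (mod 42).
M = 7 × 6 = 42. M₁ = 6, y₁ ≡ 6 (mod 7). M₂ = 7, y₂ ≡ 1 (mod 6). z = 6×6×6 + 5×7×1 ≡ 41 (mod 42)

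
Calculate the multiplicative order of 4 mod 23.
Powers of 4 mod 23: 4^1≡4, 4^2≡16, 4^3≡18, 4^4≡3, 4^5≡12, 4^6≡2, 4^7≡8, 4^8≡9, 4^9≡13, 4^10≡6, 4^11≡1. Order = 11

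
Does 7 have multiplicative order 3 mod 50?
Powers of 7 mod 50: 7^1≡7, 7^2≡49, 7^3≡43, 7^4≡1. 7^3≡43≢1, so ord ≠ 3. No, the actual order is 4.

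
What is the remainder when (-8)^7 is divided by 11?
By repeated squaring (mod 11): (-8)^{1}≡3, (-8)^{2}≡9, (-8)^{4}≡4. Then (-8)^{7} = (-8)^{4+2+1} ≡ 4 × 9 × 3 ≡ 9 (mod 11)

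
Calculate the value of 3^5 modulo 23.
By repeated squaring mod 23: 3^{1}≡3, 3^{2}≡9, 3^{4}≡12. Then 3^{5} = 3^{4+1} ≡ 12 × 3 ≡ 13 mod 23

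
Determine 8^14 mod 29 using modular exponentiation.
By repeated squaring mod 29: 8^{1}≡8, 8^{2}≡6, 8^{4}≡7, 8^{8}≡20. Then 8^{14} = 8^{8+4+2} ≡ 20 × 7 × 6 ≡ 28 mod 29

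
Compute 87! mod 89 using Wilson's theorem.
(88)! = (87)! × (88) ≡ -1 mod 89. So (87)! ≡ -1 × (88)^(-1) ≡ (-1)×(-1) = 1 mod 89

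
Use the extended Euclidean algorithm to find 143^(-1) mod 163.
Extended GCD: 143(57) + 163(-50) = 1. So 143^(-1) ≡ 57 mod 163. Verify: 143 × 57 = 8151 ≡ 1 mod 163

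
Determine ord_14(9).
Powers of 9 mod 14: 9^1≡9, 9^2≡11, 9^3≡1. Order = 3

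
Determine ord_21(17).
Powers of 17 mod 21: 17^1≡17, 17^2≡16, 17^3≡20, 17^4≡4, 17^5≡5, 17^6≡1. ord_21(17) = 6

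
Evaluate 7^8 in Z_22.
By repeated squaring (mod 22): 7^{1}≡7, 7^{2}≡5, 7^{4}≡3, 7^{8}≡9. So 7^{8} ≡ 9 (mod 22)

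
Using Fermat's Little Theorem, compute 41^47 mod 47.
By Fermat: 41^{46} ≡ 1 mod 47. So 41^{47} = 41^{46} · 41^{1} ≡ 41^{1} ≡ 41 mod 47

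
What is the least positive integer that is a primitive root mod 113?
g = 3. For each prime q|112: 3^{56}≡112, 3^{16}≡49, none ≡ 1, so ord_113(3) = 112 and 3 is a primitive root.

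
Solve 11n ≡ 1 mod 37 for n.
Since 37 is prime, by Fermat 11^(-1) ≡ 11^{35} ≡ 27 mod 37. Verify: 11 × 27 = 297 ≡ 1 mod 37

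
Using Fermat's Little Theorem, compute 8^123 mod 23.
By Fermat: 8^{22} ≡ 1 mod 23. 123 = 5×22 + 13. So 8^{123} ≡ 8^{13} ≡ 18 mod 23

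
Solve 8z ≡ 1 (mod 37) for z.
Since 37 is prime, by Fermat 8^(-1) ≡ 8^{35} ≡ 14 (mod 37). Verify: 8 × 14 = 112 ≡ 1 (mod 37)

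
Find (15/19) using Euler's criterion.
(15/19) = 15^{9} mod 19 = -1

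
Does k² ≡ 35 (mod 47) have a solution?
By Euler's criterion: 35^{23} ≡ 46 (mod 47). Since this equals -1 (≡ 46), 35 is not a QR.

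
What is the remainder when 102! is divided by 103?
By Wilson's theorem, (102)! ≡ -1 ≡ 102 (mod 103)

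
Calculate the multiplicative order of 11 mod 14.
Powers of 11 mod 14: 11^1≡11, 11^2≡9, 11^3≡1. ord_14(11) = 3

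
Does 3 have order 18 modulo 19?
ord_19(3) divides 18. For each prime q|18: 3^{9}≡18, 3^{6}≡7, none ≡ 1. So 3 has order 18 and is a primitive root mod 19.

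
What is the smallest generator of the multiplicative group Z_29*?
g = 2. For each prime q|28: 2^{14}≡28, 2^{4}≡16, none ≡ 1, so ord_29(2) = 28 and 2 is a primitive root.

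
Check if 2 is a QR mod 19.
By Euler's criterion: 2^{9} ≡ 18 (mod 19). Since this equals -1 (≡ 18), 2 is not a QR.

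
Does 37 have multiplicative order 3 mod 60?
Powers of 37 mod 60: 37^1≡37, 37^2≡49, 37^3≡13, 37^4≡1. 37^3≡13≢1, so ord ≠ 3. No, the actual order is 4.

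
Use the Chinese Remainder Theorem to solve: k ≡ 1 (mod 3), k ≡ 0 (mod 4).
M = 3 × 4 = 12. M₁ = 4, y₁ ≡ 1 (mod 3). M₂ = 3, y₂ ≡ 3 (mod 4). k = 1×4×1 + 0×3×3 ≡ 4 (mod 12)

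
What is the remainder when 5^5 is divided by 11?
By repeated squaring mod 11: 5^{1}≡5, 5^{2}≡3, 5^{4}≡9. Then 5^{5} = 5^{4+1} ≡ 9 × 5 ≡ 1 mod 11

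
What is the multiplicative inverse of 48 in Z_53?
Since 53 is prime, by Fermat 48^(-1) ≡ 48^{51} ≡ 21 (mod 53). Verify: 48 × 21 = 1008 ≡ 1 (mod 53)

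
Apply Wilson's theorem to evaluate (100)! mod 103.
(102)! = (100)! × (101) × (102) ≡ -1 (mod 103). So (100)! ≡ -1 × [(102)(101)]^(-1) ≡ 51 (mod 103)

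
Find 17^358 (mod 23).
Using Fermat: 17^{22} ≡ 1 (mod 23). 358 ≡ 6 (mod 22). So 17^{358} ≡ 17^{6} ≡ 12 (mod 23)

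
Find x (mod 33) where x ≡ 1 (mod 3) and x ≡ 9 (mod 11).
M = 3 × 11 = 33. M₁ = 11, y₁ ≡ 2 (mod 3). M₂ = 3, y₂ ≡ 4 (mod 11). x = 1×11×2 + 9×3×4 ≡ 31 (mod 33)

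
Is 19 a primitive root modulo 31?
19^{15} ≡ 1 mod 31 and 15 < 30, so ord_31(19) = 15 ≠ 30 and 19 is not a primitive root.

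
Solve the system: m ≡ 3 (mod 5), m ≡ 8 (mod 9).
M = 5 × 9 = 45. M₁ = 9, y₁ ≡ 4 (mod 5). M₂ = 5, y₂ ≡ 2 (mod 9). m = 3×9×4 + 8×5×2 ≡ 8 (mod 45)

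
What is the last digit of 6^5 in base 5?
Using Fermat: 6^{4} ≡ 1 (mod 5). 5 ≡ 1 (mod 4). So 6^{5} ≡ 6^{1} ≡ 1 (mod 5)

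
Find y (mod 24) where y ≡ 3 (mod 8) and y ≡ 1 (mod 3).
M = 8 × 3 = 24. M₁ = 3, y₁ ≡ 3 (mod 8). M₂ = 8, y₂ ≡ 2 (mod 3). y = 3×3×3 + 1×8×2 ≡ 19 (mod 24)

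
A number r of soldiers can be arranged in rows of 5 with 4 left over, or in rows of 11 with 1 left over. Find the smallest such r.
M = 5 × 11 = 55. M₁ = 11, y₁ ≡ 1 (mod 5). M₂ = 5, y₂ ≡ 9 (mod 11). r = 4×11×1 + 1×5×9 ≡ 34 (mod 55)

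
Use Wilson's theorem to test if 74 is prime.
(73)! mod 74 = 0. Since 0 ≢ -1 (mod 74), 74 is not prime.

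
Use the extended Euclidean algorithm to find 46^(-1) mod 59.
Extended GCD: 46(9) + 59(-7) = 1. So 46^(-1) ≡ 9 mod 59. Verify: 46 × 9 = 414 ≡ 1 mod 59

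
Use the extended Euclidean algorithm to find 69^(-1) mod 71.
Extended GCD: 69(35) + 71(-34) = 1. So 69^(-1) ≡ 35 mod 71. Verify: 69 × 35 = 2415 ≡ 1 mod 71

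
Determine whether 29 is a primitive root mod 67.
29^{3} ≡ 1 mod 67 and 3 < 66, so ord_67(29) = 3 ≠ 66 and 29 is not a primitive root.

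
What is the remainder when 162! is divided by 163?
By Wilson's theorem, (162)! ≡ -1 ≡ 162 mod 163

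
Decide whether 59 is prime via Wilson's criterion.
(58)! mod 59 = 58. Since 58 ≡ -1 (mod 59), 59 is prime.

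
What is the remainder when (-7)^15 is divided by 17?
By repeated squaring (mod 17): (-7)^{1}≡10, (-7)^{2}≡15, (-7)^{4}≡4, (-7)^{8}≡16. Then (-7)^{15} = (-7)^{8+4+2+1} ≡ 16 × 4 × 15 × 10 ≡ 12 (mod 17)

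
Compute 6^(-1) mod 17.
Since 17 is prime, by Fermat 6^(-1) ≡ 6^{15} ≡ 3 mod 17. Verify: 6 × 3 = 18 ≡ 1 mod 17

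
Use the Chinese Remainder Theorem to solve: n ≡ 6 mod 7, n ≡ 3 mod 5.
M = 7 × 5 = 35. M₁ = 5, y₁ ≡ 3 mod 7. M₂ = 7, y₂ ≡ 3 mod 5. n = 6×5×3 + 3×7×3 ≡ 13 mod 35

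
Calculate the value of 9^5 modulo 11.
By repeated squaring mod 11: 9^{1}≡9, 9^{2}≡4, 9^{4}≡5. Then 9^{5} = 9^{4+1} ≡ 5 × 9 ≡ 1 mod 11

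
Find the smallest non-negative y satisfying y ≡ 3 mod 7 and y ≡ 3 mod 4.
M = 7 × 4 = 28. M₁ = 4, y₁ ≡ 2 mod 7. M₂ = 7, y₂ ≡ 3 mod 4. y = 3×4×2 + 3×7×3 ≡ 3 mod 28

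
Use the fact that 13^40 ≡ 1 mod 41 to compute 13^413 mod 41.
By Fermat: 13^{40} ≡ 1 mod 41. 413 ≡ 13 mod 40. So 13^{413} ≡ 13^{13} ≡ 11 mod 41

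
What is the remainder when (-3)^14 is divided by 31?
By repeated squaring mod 31: (-3)^{1}≡28, (-3)^{2}≡9, (-3)^{4}≡19, (-3)^{8}≡20. Then (-3)^{14} = (-3)^{8+4+2} ≡ 20 × 19 × 9 ≡ 10 mod 31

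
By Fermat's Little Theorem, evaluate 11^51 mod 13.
By Fermat: 11^{12} ≡ 1 (mod 13). 51 = 4×12 + 3. So 11^{51} ≡ 11^{3} ≡ 5 (mod 13)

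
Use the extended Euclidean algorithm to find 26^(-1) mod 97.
Extended GCD: 26(-41) + 97(11) = 1. So 26^(-1) ≡ -41 ≡ 56 mod 97. Verify: 26 × 56 = 1456 ≡ 1 mod 97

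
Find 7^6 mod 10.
By repeated squaring mod 10: 7^{1}≡7, 7^{2}≡9, 7^{4}≡1. Then 7^{6} = 7^{4+2} ≡ 1 × 9 ≡ 9 mod 10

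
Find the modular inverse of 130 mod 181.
Since 181 is prime, by Fermat 130^(-1) ≡ 130^{179} ≡ 110 (mod 181). Verify: 130 × 110 = 14300 ≡ 1 (mod 181)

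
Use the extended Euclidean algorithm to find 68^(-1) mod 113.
Extended GCD: 68(5) + 113(-3) = 1. So 68^(-1) ≡ 5 (mod 113). Verify: 68 × 5 = 340 ≡ 1 (mod 113)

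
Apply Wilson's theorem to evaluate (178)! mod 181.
(180)! = (178)! × (179) × (180) ≡ -1 (mod 181). So (178)! ≡ -1 × [(180)(179)]^(-1) ≡ 90 (mod 181)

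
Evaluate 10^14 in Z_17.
By repeated squaring mod 17: 10^{1}≡10, 10^{2}≡15, 10^{4}≡4, 10^{8}≡16. Then 10^{14} = 10^{8+4+2} ≡ 16 × 4 × 15 ≡ 8 mod 17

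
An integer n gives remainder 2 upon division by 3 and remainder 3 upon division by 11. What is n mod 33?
M = 3 × 11 = 33. M₁ = 11, y₁ ≡ 2 mod 3. M₂ = 3, y₂ ≡ 4 mod 11. n = 2×11×2 + 3×3×4 ≡ 14 mod 33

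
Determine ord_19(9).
Powers of 9 mod 19: 9^1≡9, 9^2≡5, 9^3≡7, 9^4≡6, 9^5≡16, 9^6≡11, 9^7≡4, 9^8≡17, 9^9≡1. ord_19(9) = 9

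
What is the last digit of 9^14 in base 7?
Using Fermat: 9^{6} ≡ 1 (mod 7). 14 ≡ 2 (mod 6). So 9^{14} ≡ 9^{2} ≡ 4 (mod 7)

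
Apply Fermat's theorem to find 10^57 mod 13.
By Fermat: 10^{12} ≡ 1 mod 13. 57 = 4×12 + 9. So 10^{57} ≡ 10^{9} ≡ 12 mod 13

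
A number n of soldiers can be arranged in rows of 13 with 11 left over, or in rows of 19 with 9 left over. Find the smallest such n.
M = 13 × 19 = 247. M₁ = 19, y₁ ≡ 11 mod 13. M₂ = 13, y₂ ≡ 3 mod 19. n = 11×19×11 + 9×13×3 ≡ 180 mod 247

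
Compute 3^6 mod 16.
By repeated squaring mod 16: 3^{1}≡3, 3^{2}≡9, 3^{4}≡1. Then 3^{6} = 3^{4+2} ≡ 1 × 9 ≡ 9 mod 16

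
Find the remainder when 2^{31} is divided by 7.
By Fermat: 2^{6} ≡ 1 (mod 7). 31 = 5×6 + 1. So 2^{31} ≡ 2^{1} ≡ 2 (mod 7)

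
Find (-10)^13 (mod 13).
Using Fermat: (-10)^{12} ≡ 1 (mod 13). 13 ≡ 1 (mod 12). So (-10)^{13} ≡ (-10)^{1} ≡ 3 (mod 13)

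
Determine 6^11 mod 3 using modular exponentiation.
By repeated squaring mod 3: 6^{1}≡0, 6^{2}≡0, 6^{4}≡0, 6^{8}≡0. Then 6^{11} = 6^{8+2+1} ≡ 0 × 0 × 0 ≡ 0 mod 3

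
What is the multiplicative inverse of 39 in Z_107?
Since 107 is prime, by Fermat 39^(-1) ≡ 39^{105} ≡ 11 mod 107. Verify: 39 × 11 = 429 ≡ 1 mod 107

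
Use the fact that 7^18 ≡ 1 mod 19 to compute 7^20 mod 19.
By Fermat: 7^{18} ≡ 1 mod 19. So 7^{20} = 7^{18} · 7^{2} ≡ 7^{2} ≡ 11 mod 19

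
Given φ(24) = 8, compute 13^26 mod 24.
By Euler: 13^{8} ≡ 1 (mod 24) since gcd(13, 24) = 1. 26 = 3×8 + 2. So 13^{26} ≡ 13^{2} ≡ 1 (mod 24)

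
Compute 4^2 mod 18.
4^{2} = 16 ≡ 16 mod 18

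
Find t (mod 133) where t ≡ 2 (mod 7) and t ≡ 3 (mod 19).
M = 7 × 19 = 133. M₁ = 19, y₁ ≡ 3 (mod 7). M₂ = 7, y₂ ≡ 11 (mod 19). t = 2×19×3 + 3×7×11 ≡ 79 (mod 133)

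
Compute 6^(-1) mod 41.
Since 41 is prime, by Fermat 6^(-1) ≡ 6^{39} ≡ 7 mod 41. Verify: 6 × 7 = 42 ≡ 1 mod 41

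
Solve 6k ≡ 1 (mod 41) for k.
Since 41 is prime, by Fermat 6^(-1) ≡ 6^{39} ≡ 7 (mod 41). Verify: 6 × 7 = 42 ≡ 1 (mod 41)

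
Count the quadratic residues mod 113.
For prime 113, there are (p-1)/2 = (113-1)/2 = 56 quadratic residues (excluding 0).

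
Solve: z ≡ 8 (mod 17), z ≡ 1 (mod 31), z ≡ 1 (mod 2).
M = 17 × 31 × 2 = 1054. M₁ = 62, y₁ ≡ 14 (mod 17). M₂ = 34, y₂ ≡ 21 (mod 31). M₃ = 527, y₃ ≡ 1 (mod 2). z = 8×62×14 + 1×34×21 + 1×527×1 ≡ 807 (mod 1054)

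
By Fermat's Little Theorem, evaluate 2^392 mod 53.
By Fermat: 2^{52} ≡ 1 (mod 53). 392 ≡ 28 (mod 52). So 2^{392} ≡ 2^{28} ≡ 49 (mod 53)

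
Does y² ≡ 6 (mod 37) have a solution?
By Euler's criterion: 6^{18} ≡ 36 (mod 37). Since this equals -1 (≡ 36), 6 is not a QR.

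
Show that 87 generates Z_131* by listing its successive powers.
87^1, 87^2, ..., 87^{130} mod 131: [87, 102, 97, 55, 69, 108, 95, 12, 127, 45, 116, 5, 42, 117, 92, 13, 83, 16, 82, 60, 111, 94, 56, 25, 79, 61, 67, 65, 22, 80, 17, 38, 31, 77, 18, 125, 2, 43, 73, 63, 110, 7, 85, 59, 24, 123, 90, 101, 10, 84, 103, 53, 26, 35, 32, 33, 120, 91, 57, 112, 50, 27, 122, 3, 130, 44, 29, 34, 76, 62, 23, 36, 119, 4, 86, 15, 126, 89, 14, 39, 118, 48, 115, 49, 71, 20, 37, 75, 106, 52, 70, 64, 66, 109, 51, 114, 93, 100, 54, 113, 6, 129, 88, 58, 68, 21, 124, 46, 72, 107, 8, 41, 30, 121, 47, 28, 78, 105, 96, 99, 98, 11, 40, 74, 19, 81, 104, 9, 128, 1]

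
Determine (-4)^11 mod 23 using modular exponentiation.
By repeated squaring (mod 23): (-4)^{1}≡19, (-4)^{2}≡16, (-4)^{4}≡3, (-4)^{8}≡9. Then (-4)^{11} = (-4)^{8+2+1} ≡ 9 × 16 × 19 ≡ 22 (mod 23)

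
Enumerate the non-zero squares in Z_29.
Quadratic residues modulo 29: {1, 4, 5, 6, 7, 9, 13, 16, 20, 22, 23, 24, 25, 28}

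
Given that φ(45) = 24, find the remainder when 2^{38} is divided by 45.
By Euler: 2^{24} ≡ 1 (mod 45) since gcd(2, 45) = 1. 38 = 1×24 + 14. So 2^{38} ≡ 2^{14} ≡ 4 (mod 45)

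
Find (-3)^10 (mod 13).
By repeated squaring (mod 13): (-3)^{1}≡10, (-3)^{2}≡9, (-3)^{4}≡3, (-3)^{8}≡9. Then (-3)^{10} = (-3)^{8+2} ≡ 9 × 9 ≡ 3 (mod 13)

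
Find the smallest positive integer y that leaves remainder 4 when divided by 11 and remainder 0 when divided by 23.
M = 11 × 23 = 253. M₁ = 23, y₁ ≡ 1 mod 11. M₂ = 11, y₂ ≡ 21 mod 23. y = 4×23×1 + 0×11×21 ≡ 92 mod 253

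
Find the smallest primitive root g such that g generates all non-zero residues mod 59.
g = 2. For each prime q|58: 2^{29}≡58, 2^{2}≡4, none ≡ 1, so ord_59(2) = 58 and 2 is a primitive root.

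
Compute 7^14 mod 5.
Using Fermat: 7^{4} ≡ 1 (mod 5). 14 ≡ 2 (mod 4). So 7^{14} ≡ 7^{2} ≡ 4 (mod 5)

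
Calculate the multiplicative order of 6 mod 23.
Powers of 6 mod 23: 6^1≡6, 6^2≡13, 6^3≡9, 6^4≡8, 6^5≡2, 6^6≡12, 6^7≡3, 6^8≡18, 6^9≡16, 6^10≡4, 6^11≡1. Order = 11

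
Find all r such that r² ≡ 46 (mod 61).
The square roots of 46 mod 61 are 31 and 30. Verify: 31² = 961 ≡ 46 (mod 61)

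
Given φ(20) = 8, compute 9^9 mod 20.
By Euler: 9^{8} ≡ 1 (mod 20) since gcd(9, 20) = 1. 9 = 1×8 + 1. So 9^{9} ≡ 9^{1} ≡ 9 (mod 20)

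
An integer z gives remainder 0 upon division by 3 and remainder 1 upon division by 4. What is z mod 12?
M = 3 × 4 = 12. M₁ = 4, y₁ ≡ 1 mod 3. M₂ = 3, y₂ ≡ 3 mod 4. z = 0×4×1 + 1×3×3 ≡ 9 mod 12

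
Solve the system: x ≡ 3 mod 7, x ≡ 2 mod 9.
M = 7 × 9 = 63. M₁ = 9, y₁ ≡ 4 mod 7. M₂ = 7, y₂ ≡ 4 mod 9. x = 3×9×4 + 2×7×4 ≡ 38 mod 63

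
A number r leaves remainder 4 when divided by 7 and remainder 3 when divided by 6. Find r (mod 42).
M = 7 × 6 = 42. M₁ = 6, y₁ ≡ 6 (mod 7). M₂ = 7, y₂ ≡ 1 (mod 6). r = 4×6×6 + 3×7×1 ≡ 39 (mod 42)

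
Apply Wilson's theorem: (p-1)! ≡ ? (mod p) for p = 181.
By Wilson's theorem, (180)! ≡ -1 ≡ 180 (mod 181)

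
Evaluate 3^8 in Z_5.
Using Fermat: 3^{4} ≡ 1 mod 5. 8 ≡ 0 mod 4. So 3^{8} ≡ 3^{0} ≡ 1 mod 5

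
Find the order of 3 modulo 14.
Powers of 3 mod 14: 3^1≡3, 3^2≡9, 3^3≡13, 3^4≡11, 3^5≡5, 3^6≡1. So the order of 3 is 6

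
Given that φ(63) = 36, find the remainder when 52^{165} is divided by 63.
By Euler: 52^{36} ≡ 1 mod 63 since gcd(52, 63) = 1. 165 = 4×36 + 21. So 52^{165} ≡ 52^{21} ≡ 55 mod 63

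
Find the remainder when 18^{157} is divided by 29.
By Fermat: 18^{28} ≡ 1 mod 29. 157 = 5×28 + 17. So 18^{157} ≡ 18^{17} ≡ 26 mod 29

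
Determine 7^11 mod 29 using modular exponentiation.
By repeated squaring (mod 29): 7^{1}≡7, 7^{2}≡20, 7^{4}≡23, 7^{8}≡7. Then 7^{11} = 7^{8+2+1} ≡ 7 × 20 × 7 ≡ 23 (mod 29)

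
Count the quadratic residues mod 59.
The squaring map on Z_59* is 2-to-1, so there are (58)/2 = 29 QRs.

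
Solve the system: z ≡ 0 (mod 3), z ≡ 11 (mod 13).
M = 3 × 13 = 39. M₁ = 13, y₁ ≡ 1 (mod 3). M₂ = 3, y₂ ≡ 9 (mod 13). z = 0×13×1 + 11×3×9 ≡ 24 (mod 39)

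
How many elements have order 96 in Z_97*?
A prime p has φ(p-1) primitive roots; here φ(96) = 32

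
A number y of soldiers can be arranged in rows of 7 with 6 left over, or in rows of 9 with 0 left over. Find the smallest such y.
M = 7 × 9 = 63. M₁ = 9, y₁ ≡ 4 mod 7. M₂ = 7, y₂ ≡ 4 mod 9. y = 6×9×4 + 0×7×4 ≡ 27 mod 63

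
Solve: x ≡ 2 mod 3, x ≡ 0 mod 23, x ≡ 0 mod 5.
M = 3 × 23 × 5 = 345. M₁ = 115, y₁ ≡ 1 mod 3. M₂ = 15, y₂ ≡ 20 mod 23. M₃ = 69, y₃ ≡ 4 mod 5. x = 2×115×1 + 0×15×20 + 0×69×4 ≡ 230 mod 345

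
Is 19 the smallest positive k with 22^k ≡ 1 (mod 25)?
Powers of 22 mod 25: 22^1≡22, 22^2≡9, 22^3≡23, 22^4≡6, 22^5≡7, 22^6≡4, 22^7≡13, 22^8≡11, 22^9≡17, 22^10≡24, 22^11≡3, 22^12≡16, 22^13≡2, 22^14≡19, 22^15≡18, 22^16≡21, 22^17≡12, 22^18≡14, 22^19≡8, 22^20≡1. 22^19≡8≢1, so ord ≠ 19. No, the actual order is 20.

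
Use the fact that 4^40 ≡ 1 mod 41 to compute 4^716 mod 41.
By Fermat: 4^{40} ≡ 1 mod 41. 716 ≡ 36 mod 40. So 4^{716} ≡ 4^{36} ≡ 37 mod 41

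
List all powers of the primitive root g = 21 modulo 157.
21^1, 21^2, ..., 21^{156} mod 157: [21, 127, 155, 115, 60, 4, 84, 37, 149, 146, 83, 16, 22, 148, 125, 113, 18, 64, 88, 121, 29, 138, 72, 99, 38, 13, 116, 81, 131, 82, 152, 52, 150, 10, 53, 14, 137, 51, 129, 40, 55, 56, 77, 47, 45, 3, 63, 67, 151, 31, 23, 12, 95, 111, 133, 124, 92, 48, 66, 130, 61, 25, 54, 35, 107, 49, 87, 100, 59, 140, 114, 39, 34, 86, 79, 89, 142, 156, 136, 30, 2, 42, 97, 153, 73, 120, 8, 11, 74, 141, 135, 9, 32, 44, 139, 93, 69, 36, 128, 19, 85, 58, 119, 144, 41, 76, 26, 75, 5, 105, 7, 147, 104, 143, 20, 106, 28, 117, 102, 101, 80, 110, 112, 154, 94, 90, 6, 126, 134, 145, 62, 46, 24, 33, 65, 109, 91, 27, 96, 132, 103, 122, 50, 108, 70, 57, 98, 17, 43, 118, 123, 71, 78, 68, 15, 1]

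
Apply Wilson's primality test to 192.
(191)! mod 192 = 0. Since 0 ≢ -1 (mod 192), 192 is not prime.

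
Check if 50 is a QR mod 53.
By Euler's criterion: 50^{26} ≡ 52 (mod 53). Since this equals -1 (≡ 52), 50 is not a QR.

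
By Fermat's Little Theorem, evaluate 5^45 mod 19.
By Fermat: 5^{18} ≡ 1 mod 19. 45 = 2×18 + 9. So 5^{45} ≡ 5^{9} ≡ 1 mod 19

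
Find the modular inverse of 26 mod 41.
Since 41 is prime, by Fermat 26^(-1) ≡ 26^{39} ≡ 30 (mod 41). Verify: 26 × 30 = 780 ≡ 1 (mod 41)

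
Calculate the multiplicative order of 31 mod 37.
Powers of 31 mod 37: 31^1≡31, 31^2≡36, 31^3≡6, 31^4≡1. Order = 4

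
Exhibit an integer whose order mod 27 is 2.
26 has order 2 mod 27 since 26^{2} ≡ 1 (mod 27) and no smaller power works.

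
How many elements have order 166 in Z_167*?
There are φ(167-1) = φ(166) = 82 primitive roots modulo 167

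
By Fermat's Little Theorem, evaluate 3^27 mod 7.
By Fermat: 3^{6} ≡ 1 mod 7. 27 = 4×6 + 3. So 3^{27} ≡ 3^{3} ≡ 6 mod 7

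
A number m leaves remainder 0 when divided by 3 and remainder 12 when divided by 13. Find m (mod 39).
M = 3 × 13 = 39. M₁ = 13, y₁ ≡ 1 (mod 3). M₂ = 3, y₂ ≡ 9 (mod 13). m = 0×13×1 + 12×3×9 ≡ 12 (mod 39)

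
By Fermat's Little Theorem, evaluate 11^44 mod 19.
By Fermat: 11^{18} ≡ 1 (mod 19). 44 = 2×18 + 8. So 11^{44} ≡ 11^{8} ≡ 7 (mod 19)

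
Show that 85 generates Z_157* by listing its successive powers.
85^1, 85^2, ..., 85^{156} mod 157: [85, 3, 98, 9, 137, 27, 97, 81, 134, 86, 88, 101, 107, 146, 7, 124, 21, 58, 63, 17, 32, 51, 96, 153, 131, 145, 79, 121, 80, 49, 83, 147, 92, 127, 119, 67, 43, 44, 129, 132, 73, 82, 62, 89, 29, 110, 87, 16, 104, 48, 155, 144, 151, 118, 139, 40, 103, 120, 152, 46, 142, 138, 112, 100, 22, 143, 66, 115, 41, 31, 123, 93, 55, 122, 8, 52, 24, 156, 72, 154, 59, 148, 20, 130, 60, 76, 23, 71, 69, 56, 50, 11, 150, 33, 136, 99, 94, 140, 125, 106, 61, 4, 26, 12, 78, 36, 77, 108, 74, 10, 65, 30, 38, 90, 114, 113, 28, 25, 84, 75, 95, 68, 128, 47, 70, 141, 53, 109, 2, 13, 6, 39, 18, 117, 54, 37, 5, 111, 15, 19, 45, 57, 135, 14, 91, 42, 116, 126, 34, 64, 102, 35, 149, 105, 133, 1]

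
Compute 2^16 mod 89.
By repeated squaring mod 89: 2^{1}≡2, 2^{2}≡4, 2^{4}≡16, 2^{8}≡78, 2^{16}≡32. So 2^{16} ≡ 32 mod 89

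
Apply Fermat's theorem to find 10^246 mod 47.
By Fermat: 10^{46} ≡ 1 mod 47. 246 ≡ 16 mod 46. So 10^{246} ≡ 10^{16} ≡ 24 mod 47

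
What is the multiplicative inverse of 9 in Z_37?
Since 37 is prime, by Fermat 9^(-1) ≡ 9^{35} ≡ 33 (mod 37). Verify: 9 × 33 = 297 ≡ 1 (mod 37)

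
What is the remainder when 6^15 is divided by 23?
By repeated squaring mod 23: 6^{1}≡6, 6^{2}≡13, 6^{4}≡8, 6^{8}≡18. Then 6^{15} = 6^{8+4+2+1} ≡ 18 × 8 × 13 × 6 ≡ 8 mod 23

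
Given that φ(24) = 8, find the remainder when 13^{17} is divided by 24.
By Euler: 13^{8} ≡ 1 (mod 24) since gcd(13, 24) = 1. 17 = 2×8 + 1. So 13^{17} ≡ 13^{1} ≡ 13 (mod 24)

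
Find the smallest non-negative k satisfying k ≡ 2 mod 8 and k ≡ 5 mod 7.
M = 8 × 7 = 56. M₁ = 7, y₁ ≡ 7 mod 8. M₂ = 8, y₂ ≡ 1 mod 7. k = 2×7×7 + 5×8×1 ≡ 26 mod 56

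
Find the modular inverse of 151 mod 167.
Since 167 is prime, by Fermat 151^(-1) ≡ 151^{165} ≡ 73 mod 167. Verify: 151 × 73 = 11023 ≡ 1 mod 167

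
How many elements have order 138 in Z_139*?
There are φ(139-1) = φ(138) = 44 primitive roots modulo 139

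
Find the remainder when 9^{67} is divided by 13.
By Fermat: 9^{12} ≡ 1 (mod 13). 67 = 5×12 + 7. So 9^{67} ≡ 9^{7} ≡ 9 (mod 13)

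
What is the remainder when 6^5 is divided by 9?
By repeated squaring mod 9: 6^{1}≡6, 6^{2}≡0, 6^{4}≡0. Then 6^{5} = 6^{4+1} ≡ 0 × 6 ≡ 0 mod 9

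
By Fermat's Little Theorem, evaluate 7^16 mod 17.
By Fermat's Little Theorem, 7^{16} ≡ 1 mod 17 since 17 is prime and gcd(7, 17) = 1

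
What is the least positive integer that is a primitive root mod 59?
g = 2. Powers: [2, 4, 8, 16, 32, 5, ...] generates all 58 non-zero residues.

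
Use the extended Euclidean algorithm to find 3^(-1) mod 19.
Extended GCD: 3(-6) + 19(1) = 1. So 3^(-1) ≡ -6 ≡ 13 mod 19. Verify: 3 × 13 = 39 ≡ 1 mod 19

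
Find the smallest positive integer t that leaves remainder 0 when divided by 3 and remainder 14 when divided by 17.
M = 3 × 17 = 51. M₁ = 17, y₁ ≡ 2 mod 3. M₂ = 3, y₂ ≡ 6 mod 17. t = 0×17×2 + 14×3×6 ≡ 48 mod 51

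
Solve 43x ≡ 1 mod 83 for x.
Since 83 is prime, by Fermat 43^(-1) ≡ 43^{81} ≡ 56 mod 83. Verify: 43 × 56 = 2408 ≡ 1 mod 83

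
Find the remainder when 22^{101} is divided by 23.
By Fermat: 22^{22} ≡ 1 mod 23. 101 = 4×22 + 13. So 22^{101} ≡ 22^{13} ≡ 22 mod 23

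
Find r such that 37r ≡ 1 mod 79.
Since 79 is prime, by Fermat 37^(-1) ≡ 37^{77} ≡ 47 mod 79. Verify: 37 × 47 = 1739 ≡ 1 mod 79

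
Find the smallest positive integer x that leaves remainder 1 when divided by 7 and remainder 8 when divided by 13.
M = 7 × 13 = 91. M₁ = 13, y₁ ≡ 6 (mod 7). M₂ = 7, y₂ ≡ 2 (mod 13). x = 1×13×6 + 8×7×2 ≡ 8 (mod 91)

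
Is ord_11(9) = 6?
Powers of 9 mod 11: 9^1≡9, 9^2≡4, 9^3≡3, 9^4≡5, 9^5≡1. Already 9^5≡1, so the order is 5 < 6. No, the actual order is 5.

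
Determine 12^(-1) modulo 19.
Since 19 is prime, by Fermat 12^(-1) ≡ 12^{17} ≡ 8 (mod 19). Verify: 12 × 8 = 96 ≡ 1 (mod 19)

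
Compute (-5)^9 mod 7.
Using Fermat: (-5)^{6} ≡ 1 (mod 7). 9 ≡ 3 (mod 6). So (-5)^{9} ≡ (-5)^{3} ≡ 1 (mod 7)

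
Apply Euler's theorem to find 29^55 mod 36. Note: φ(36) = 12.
By Euler: 29^{12} ≡ 1 mod 36 since gcd(29, 36) = 1. 55 = 4×12 + 7. So 29^{55} ≡ 29^{7} ≡ 29 mod 36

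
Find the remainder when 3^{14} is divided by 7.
By Fermat: 3^{6} ≡ 1 (mod 7). 14 = 2×6 + 2. So 3^{14} ≡ 3^{2} ≡ 2 (mod 7)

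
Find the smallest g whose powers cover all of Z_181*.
g = 2. Powers: [2, 4, 8, 16, 32, 64, 128, 75, ...] generates all 180 non-zero residues.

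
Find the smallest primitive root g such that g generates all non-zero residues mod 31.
g = 3. For each prime q|30: 3^{15}≡30, 3^{10}≡25, 3^{6}≡16, none ≡ 1, so ord_31(3) = 30 and 3 is a primitive root.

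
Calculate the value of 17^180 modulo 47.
Using Fermat: 17^{46} ≡ 1 mod 47. 180 ≡ 42 mod 46. So 17^{180} ≡ 17^{42} ≡ 24 mod 47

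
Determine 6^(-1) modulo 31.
Since 31 is prime, by Fermat 6^(-1) ≡ 6^{29} ≡ 26 (mod 31). Verify: 6 × 26 = 156 ≡ 1 (mod 31)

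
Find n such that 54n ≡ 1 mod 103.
Since 103 is prime, by Fermat 54^(-1) ≡ 54^{101} ≡ 21 mod 103. Verify: 54 × 21 = 1134 ≡ 1 mod 103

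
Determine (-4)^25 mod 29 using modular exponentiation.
By repeated squaring (mod 29): (-4)^{1}≡25, (-4)^{2}≡16, (-4)^{4}≡24, (-4)^{8}≡25, (-4)^{16}≡16. Then (-4)^{25} = (-4)^{16+8+1} ≡ 16 × 25 × 25 ≡ 24 (mod 29)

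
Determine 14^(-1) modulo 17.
Since 17 is prime, by Fermat 14^(-1) ≡ 14^{15} ≡ 11 mod 17. Verify: 14 × 11 = 154 ≡ 1 mod 17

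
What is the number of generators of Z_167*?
A prime p has φ(p-1) primitive roots; here φ(166) = 82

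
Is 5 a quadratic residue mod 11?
By Euler's criterion: 5^{5} ≡ 1 mod 11. Since this equals 1, 5 is a QR.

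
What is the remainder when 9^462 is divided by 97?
Using Fermat: 9^{96} ≡ 1 mod 97. 462 ≡ 78 mod 96. So 9^{462} ≡ 9^{78} ≡ 75 mod 97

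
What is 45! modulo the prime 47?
(46)! = (45)! × (46) ≡ -1 (mod 47). So (45)! ≡ -1 × (46)^(-1) ≡ (-1)×(-1) = 1 (mod 47)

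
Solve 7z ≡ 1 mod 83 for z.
Since 83 is prime, by Fermat 7^(-1) ≡ 7^{81} ≡ 12 mod 83. Verify: 7 × 12 = 84 ≡ 1 mod 83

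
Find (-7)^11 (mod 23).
By repeated squaring (mod 23): (-7)^{1}≡16, (-7)^{2}≡3, (-7)^{4}≡9, (-7)^{8}≡12. Then (-7)^{11} = (-7)^{8+2+1} ≡ 12 × 3 × 16 ≡ 1 (mod 23)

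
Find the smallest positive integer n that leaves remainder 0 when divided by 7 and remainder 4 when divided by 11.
M = 7 × 11 = 77. M₁ = 11, y₁ ≡ 2 (mod 7). M₂ = 7, y₂ ≡ 8 (mod 11). n = 0×11×2 + 4×7×8 ≡ 70 (mod 77)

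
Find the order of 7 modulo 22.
Powers of 7 mod 22: 7^1≡7, 7^2≡5, 7^3≡13, 7^4≡3, 7^5≡21, 7^6≡15, 7^7≡17, 7^8≡9, 7^9≡19, 7^10≡1. ord_22(7) = 10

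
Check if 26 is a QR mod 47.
By Euler's criterion: 26^{23} ≡ 46 mod 47. Since this equals -1 (≡ 46), 26 is not a QR.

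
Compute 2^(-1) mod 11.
Since 11 is prime, by Fermat 2^(-1) ≡ 2^{9} ≡ 6 mod 11. Verify: 2 × 6 = 12 ≡ 1 mod 11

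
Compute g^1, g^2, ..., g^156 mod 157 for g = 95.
95^1, 95^2, ..., 95^{156} mod 157: [95, 76, 155, 124, 5, 4, 66, 147, 149, 25, 20, 16, 107, 117, 125, 100, 80, 64, 114, 154, 29, 86, 6, 99, 142, 145, 116, 30, 24, 82, 97, 109, 150, 120, 96, 14, 74, 122, 129, 9, 70, 56, 139, 17, 45, 36, 123, 67, 85, 68, 23, 144, 21, 111, 26, 115, 92, 105, 84, 130, 104, 146, 54, 106, 22, 49, 102, 113, 59, 110, 88, 39, 94, 138, 79, 126, 38, 156, 62, 81, 2, 33, 152, 153, 91, 10, 8, 132, 137, 141, 50, 40, 32, 57, 77, 93, 43, 3, 128, 71, 151, 58, 15, 12, 41, 127, 133, 75, 60, 48, 7, 37, 61, 143, 83, 35, 28, 148, 87, 101, 18, 140, 112, 121, 34, 90, 72, 89, 134, 13, 136, 46, 131, 42, 65, 52, 73, 27, 53, 11, 103, 51, 135, 108, 55, 44, 98, 47, 69, 118, 63, 19, 78, 31, 119, 1]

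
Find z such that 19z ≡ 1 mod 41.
Since 41 is prime, by Fermat 19^(-1) ≡ 19^{39} ≡ 13 mod 41. Verify: 19 × 13 = 247 ≡ 1 mod 41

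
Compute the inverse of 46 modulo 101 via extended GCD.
Extended GCD: 46(11) + 101(-5) = 1. So 46^(-1) ≡ 11 (mod 101). Verify: 46 × 11 = 506 ≡ 1 (mod 101)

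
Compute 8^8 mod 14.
By repeated squaring mod 14: 8^{1}≡8, 8^{2}≡8, 8^{4}≡8, 8^{8}≡8. So 8^{8} ≡ 8 mod 14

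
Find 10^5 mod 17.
By repeated squaring mod 17: 10^{1}≡10, 10^{2}≡15, 10^{4}≡4. Then 10^{5} = 10^{4+1} ≡ 4 × 10 ≡ 6 mod 17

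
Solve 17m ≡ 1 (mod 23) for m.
Since 23 is prime, by Fermat 17^(-1) ≡ 17^{21} ≡ 19 (mod 23). Verify: 17 × 19 = 323 ≡ 1 (mod 23)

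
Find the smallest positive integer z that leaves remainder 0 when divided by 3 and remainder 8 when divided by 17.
M = 3 × 17 = 51. M₁ = 17, y₁ ≡ 2 mod 3. M₂ = 3, y₂ ≡ 6 mod 17. z = 0×17×2 + 8×3×6 ≡ 42 mod 51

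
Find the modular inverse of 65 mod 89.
Since 89 is prime, by Fermat 65^(-1) ≡ 65^{87} ≡ 63 (mod 89). Verify: 65 × 63 = 4095 ≡ 1 (mod 89)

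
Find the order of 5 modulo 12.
Powers of 5 mod 12: 5^1≡5, 5^2≡1. So the order of 5 is 2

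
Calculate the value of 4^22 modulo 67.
By repeated squaring (mod 67): 4^{1}≡4, 4^{2}≡16, 4^{4}≡55, 4^{8}≡10, 4^{16}≡33. Then 4^{22} = 4^{16+4+2} ≡ 33 × 55 × 16 ≡ 29 (mod 67)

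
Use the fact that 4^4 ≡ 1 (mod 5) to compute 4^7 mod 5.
By Fermat: 4^{4} ≡ 1 (mod 5). So 4^{7} = 4^{4} · 4^{3} ≡ 4^{3} ≡ 4 (mod 5)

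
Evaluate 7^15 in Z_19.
By repeated squaring mod 19: 7^{1}≡7, 7^{2}≡11, 7^{4}≡7, 7^{8}≡11. Then 7^{15} = 7^{8+4+2+1} ≡ 11 × 7 × 11 × 7 ≡ 1 mod 19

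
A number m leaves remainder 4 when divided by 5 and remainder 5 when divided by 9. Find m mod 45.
M = 5 × 9 = 45. M₁ = 9, y₁ ≡ 4 mod 5. M₂ = 5, y₂ ≡ 2 mod 9. m = 4×9×4 + 5×5×2 ≡ 14 mod 45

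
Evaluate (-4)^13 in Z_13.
Using Fermat: (-4)^{12} ≡ 1 (mod 13). 13 ≡ 1 (mod 12). So (-4)^{13} ≡ (-4)^{1} ≡ 9 (mod 13)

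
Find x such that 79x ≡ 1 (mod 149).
Since 149 is prime, by Fermat 79^(-1) ≡ 79^{147} ≡ 83 (mod 149). Verify: 79 × 83 = 6557 ≡ 1 (mod 149)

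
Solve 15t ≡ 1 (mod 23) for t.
Since 23 is prime, by Fermat 15^(-1) ≡ 15^{21} ≡ 20 (mod 23). Verify: 15 × 20 = 300 ≡ 1 (mod 23)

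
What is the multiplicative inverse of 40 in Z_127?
Since 127 is prime, by Fermat 40^(-1) ≡ 40^{125} ≡ 54 (mod 127). Verify: 40 × 54 = 2160 ≡ 1 (mod 127)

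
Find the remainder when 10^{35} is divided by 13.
By Fermat: 10^{12} ≡ 1 (mod 13). 35 = 2×12 + 11. So 10^{35} ≡ 10^{11} ≡ 4 (mod 13)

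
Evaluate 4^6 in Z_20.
By repeated squaring (mod 20): 4^{1}≡4, 4^{2}≡16, 4^{4}≡16. Then 4^{6} = 4^{4+2} ≡ 16 × 16 ≡ 16 (mod 20)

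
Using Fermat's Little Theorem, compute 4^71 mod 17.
By Fermat: 4^{16} ≡ 1 mod 17. 71 = 4×16 + 7. So 4^{71} ≡ 4^{7} ≡ 13 mod 17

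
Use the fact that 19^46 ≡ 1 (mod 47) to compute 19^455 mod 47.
By Fermat: 19^{46} ≡ 1 (mod 47). 455 ≡ 41 (mod 46). So 19^{455} ≡ 19^{41} ≡ 23 (mod 47)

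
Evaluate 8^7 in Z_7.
Using Fermat: 8^{6} ≡ 1 mod 7. 7 ≡ 1 mod 6. So 8^{7} ≡ 8^{1} ≡ 1 mod 7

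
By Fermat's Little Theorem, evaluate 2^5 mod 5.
By Fermat: 2^{4} ≡ 1 (mod 5). So 2^{5} = 2^{4} · 2^{1} ≡ 2^{1} ≡ 2 (mod 5)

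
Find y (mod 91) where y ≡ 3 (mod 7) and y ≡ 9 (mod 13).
M = 7 × 13 = 91. M₁ = 13, y₁ ≡ 6 (mod 7). M₂ = 7, y₂ ≡ 2 (mod 13). y = 3×13×6 + 9×7×2 ≡ 87 (mod 91)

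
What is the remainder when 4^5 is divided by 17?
By repeated squaring mod 17: 4^{1}≡4, 4^{2}≡16, 4^{4}≡1. Then 4^{5} = 4^{4+1} ≡ 1 × 4 ≡ 4 mod 17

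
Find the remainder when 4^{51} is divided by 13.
By Fermat: 4^{12} ≡ 1 mod 13. 51 = 4×12 + 3. So 4^{51} ≡ 4^{3} ≡ 12 mod 13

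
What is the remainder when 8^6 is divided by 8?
By repeated squaring (mod 8): 8^{1}≡0, 8^{2}≡0, 8^{4}≡0. Then 8^{6} = 8^{4+2} ≡ 0 × 0 ≡ 0 (mod 8)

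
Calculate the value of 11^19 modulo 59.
By repeated squaring (mod 59): 11^{1}≡11, 11^{2}≡3, 11^{4}≡9, 11^{8}≡22, 11^{16}≡12. Then 11^{19} = 11^{16+2+1} ≡ 12 × 3 × 11 ≡ 42 (mod 59)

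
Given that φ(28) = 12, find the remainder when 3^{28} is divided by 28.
By Euler: 3^{12} ≡ 1 (mod 28) since gcd(3, 28) = 1. 28 = 2×12 + 4. So 3^{28} ≡ 3^{4} ≡ 25 (mod 28)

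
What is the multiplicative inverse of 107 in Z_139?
Since 139 is prime, by Fermat 107^(-1) ≡ 107^{137} ≡ 13 (mod 139). Verify: 107 × 13 = 1391 ≡ 1 (mod 139)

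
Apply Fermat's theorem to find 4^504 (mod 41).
By Fermat: 4^{40} ≡ 1 (mod 41). 504 ≡ 24 (mod 40). So 4^{504} ≡ 4^{24} ≡ 10 (mod 41)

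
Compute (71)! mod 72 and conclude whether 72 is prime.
(71)! mod 72 = 0. Since 0 ≢ -1 (mod 72), 72 is not prime.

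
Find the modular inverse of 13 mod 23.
Since 23 is prime, by Fermat 13^(-1) ≡ 13^{21} ≡ 16 mod 23. Verify: 13 × 16 = 208 ≡ 1 mod 23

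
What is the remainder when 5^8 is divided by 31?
By repeated squaring (mod 31): 5^{1}≡5, 5^{2}≡25, 5^{4}≡5, 5^{8}≡25. So 5^{8} ≡ 25 (mod 31)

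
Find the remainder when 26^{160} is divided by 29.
By Fermat: 26^{28} ≡ 1 mod 29. 160 = 5×28 + 20. So 26^{160} ≡ 26^{20} ≡ 25 mod 29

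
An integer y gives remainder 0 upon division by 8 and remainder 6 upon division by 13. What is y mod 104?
M = 8 × 13 = 104. M₁ = 13, y₁ ≡ 5 mod 8. M₂ = 8, y₂ ≡ 5 mod 13. y = 0×13×5 + 6×8×5 ≡ 32 mod 104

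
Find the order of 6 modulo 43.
Powers of 6 mod 43: 6^1≡6, 6^2≡36, 6^3≡1. ord_43(6) = 3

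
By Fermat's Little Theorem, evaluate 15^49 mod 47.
By Fermat: 15^{46} ≡ 1 mod 47. So 15^{49} = 15^{46} · 15^{3} ≡ 15^{3} ≡ 38 mod 47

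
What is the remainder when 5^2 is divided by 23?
5^{2} = 25 ≡ 2 (mod 23)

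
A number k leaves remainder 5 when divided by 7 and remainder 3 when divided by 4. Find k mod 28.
M = 7 × 4 = 28. M₁ = 4, y₁ ≡ 2 mod 7. M₂ = 7, y₂ ≡ 3 mod 4. k = 5×4×2 + 3×7×3 ≡ 19 mod 28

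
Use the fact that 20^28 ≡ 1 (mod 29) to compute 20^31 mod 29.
By Fermat: 20^{28} ≡ 1 (mod 29). So 20^{31} = 20^{28} · 20^{3} ≡ 20^{3} ≡ 25 (mod 29)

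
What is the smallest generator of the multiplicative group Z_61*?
g = 2. Powers: [2, 4, 8, 16, 32, 3, 6, 12, 24, 48, ...] generates all 60 non-zero residues.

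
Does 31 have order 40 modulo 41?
31^{10} ≡ 1 mod 41 and 10 < 40, so ord_41(31) = 10 ≠ 40 and 31 is not a primitive root.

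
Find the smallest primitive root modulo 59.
g = 2. Powers: [2, 4, 8, 16, 32, 5, 10, 20, 40, ...] generates all 58 non-zero residues.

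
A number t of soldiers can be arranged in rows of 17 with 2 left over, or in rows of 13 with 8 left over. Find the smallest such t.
M = 17 × 13 = 221. M₁ = 13, y₁ ≡ 4 mod 17. M₂ = 17, y₂ ≡ 10 mod 13. t = 2×13×4 + 8×17×10 ≡ 138 mod 221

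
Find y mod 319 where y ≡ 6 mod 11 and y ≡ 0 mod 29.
M = 11 × 29 = 319. M₁ = 29, y₁ ≡ 8 mod 11. M₂ = 11, y₂ ≡ 8 mod 29. y = 6×29×8 + 0×11×8 ≡ 116 mod 319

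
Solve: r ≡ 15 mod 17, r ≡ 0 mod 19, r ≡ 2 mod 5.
M = 17 × 19 × 5 = 1615. M₁ = 95, y₁ ≡ 12 mod 17. M₂ = 85, y₂ ≡ 17 mod 19. M₃ = 323, y₃ ≡ 2 mod 5. r = 15×95×12 + 0×85×17 + 2×323×2 ≡ 627 mod 1615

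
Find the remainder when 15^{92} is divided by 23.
By Fermat: 15^{22} ≡ 1 (mod 23). 92 = 4×22 + 4. So 15^{92} ≡ 15^{4} ≡ 2 (mod 23)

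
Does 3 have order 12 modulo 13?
3^{3} ≡ 1 (mod 13) and 3 < 12, so ord_13(3) = 3 ≠ 12 and 3 is not a primitive root.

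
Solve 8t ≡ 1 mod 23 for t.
Since 23 is prime, by Fermat 8^(-1) ≡ 8^{21} ≡ 3 mod 23. Verify: 8 × 3 = 24 ≡ 1 mod 23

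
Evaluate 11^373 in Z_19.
Using Fermat: 11^{18} ≡ 1 mod 19. 373 ≡ 13 mod 18. So 11^{373} ≡ 11^{13} ≡ 11 mod 19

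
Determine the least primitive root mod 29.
g = 2. Powers: [2, 4, 8, 16, 3, 6, 12, ...] generates all 28 non-zero residues.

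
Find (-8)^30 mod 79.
By repeated squaring mod 79: (-8)^{1}≡71, (-8)^{2}≡64, (-8)^{4}≡67, (-8)^{8}≡65, (-8)^{16}≡38. Then (-8)^{30} = (-8)^{16+8+4+2} ≡ 38 × 65 × 67 × 64 ≡ 67 mod 79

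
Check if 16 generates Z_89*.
16^{11} ≡ 1 (mod 89) and 11 < 88, so ord_89(16) = 11 ≠ 88 and 16 is not a primitive root.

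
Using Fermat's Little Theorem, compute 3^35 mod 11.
By Fermat: 3^{10} ≡ 1 (mod 11). 35 = 3×10 + 5. So 3^{35} ≡ 3^{5} ≡ 1 (mod 11)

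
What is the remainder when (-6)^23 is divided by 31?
By repeated squaring mod 31: (-6)^{1}≡25, (-6)^{2}≡5, (-6)^{4}≡25, (-6)^{8}≡5, (-6)^{16}≡25. Then (-6)^{23} = (-6)^{16+4+2+1} ≡ 25 × 25 × 5 × 25 ≡ 5 mod 31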